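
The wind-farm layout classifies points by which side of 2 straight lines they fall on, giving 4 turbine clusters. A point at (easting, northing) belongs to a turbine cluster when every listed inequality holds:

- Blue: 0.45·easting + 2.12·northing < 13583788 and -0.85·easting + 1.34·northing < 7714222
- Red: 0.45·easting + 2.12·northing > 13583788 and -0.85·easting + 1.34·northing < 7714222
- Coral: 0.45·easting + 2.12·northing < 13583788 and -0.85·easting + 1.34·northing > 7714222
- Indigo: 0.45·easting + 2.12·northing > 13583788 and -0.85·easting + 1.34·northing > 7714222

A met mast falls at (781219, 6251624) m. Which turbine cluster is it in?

Red

0.45·781219 + 2.12·6251624 = 13604991.430, which is > 13583788
-0.85·781219 + 1.34·6251624 = 7713140.010, which is < 7714222
This sign pattern matches Red.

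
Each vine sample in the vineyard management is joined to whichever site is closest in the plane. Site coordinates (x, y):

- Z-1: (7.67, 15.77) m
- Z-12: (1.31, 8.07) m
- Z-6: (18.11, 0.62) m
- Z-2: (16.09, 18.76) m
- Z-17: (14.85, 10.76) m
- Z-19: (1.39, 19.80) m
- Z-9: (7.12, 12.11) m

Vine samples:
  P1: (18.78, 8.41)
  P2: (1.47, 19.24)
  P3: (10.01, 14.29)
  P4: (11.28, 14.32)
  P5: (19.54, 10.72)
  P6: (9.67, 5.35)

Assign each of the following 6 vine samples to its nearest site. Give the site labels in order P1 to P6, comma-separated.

P1 → Z-17 (d²=20.97)
P2 → Z-19 (d²=0.32)
P3 → Z-1 (d²=7.67)
P4 → Z-1 (d²=15.13)
P5 → Z-17 (d²=22.00)
P6 → Z-9 (d²=52.20)

Z-17, Z-19, Z-1, Z-1, Z-17, Z-9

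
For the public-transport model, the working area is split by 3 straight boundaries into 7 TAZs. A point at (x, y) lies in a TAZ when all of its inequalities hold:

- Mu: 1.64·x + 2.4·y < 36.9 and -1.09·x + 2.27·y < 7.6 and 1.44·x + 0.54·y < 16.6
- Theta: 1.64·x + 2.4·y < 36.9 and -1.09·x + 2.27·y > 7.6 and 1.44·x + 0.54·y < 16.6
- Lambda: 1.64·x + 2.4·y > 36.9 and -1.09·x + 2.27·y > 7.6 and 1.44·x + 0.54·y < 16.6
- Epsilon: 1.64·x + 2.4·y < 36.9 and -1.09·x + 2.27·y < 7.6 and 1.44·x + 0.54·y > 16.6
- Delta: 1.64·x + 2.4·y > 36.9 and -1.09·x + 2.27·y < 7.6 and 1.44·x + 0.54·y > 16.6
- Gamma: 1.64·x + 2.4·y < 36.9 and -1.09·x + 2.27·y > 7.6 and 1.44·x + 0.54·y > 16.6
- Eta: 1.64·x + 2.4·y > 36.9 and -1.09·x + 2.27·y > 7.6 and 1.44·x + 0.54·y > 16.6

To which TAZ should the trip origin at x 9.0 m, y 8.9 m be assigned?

Gamma

1.64·9.0 + 2.4·8.9 = 36.120, which is < 36.9
-1.09·9.0 + 2.27·8.9 = 10.393, which is > 7.6
1.44·9.0 + 0.54·8.9 = 17.766, which is > 16.6
This sign pattern matches Gamma.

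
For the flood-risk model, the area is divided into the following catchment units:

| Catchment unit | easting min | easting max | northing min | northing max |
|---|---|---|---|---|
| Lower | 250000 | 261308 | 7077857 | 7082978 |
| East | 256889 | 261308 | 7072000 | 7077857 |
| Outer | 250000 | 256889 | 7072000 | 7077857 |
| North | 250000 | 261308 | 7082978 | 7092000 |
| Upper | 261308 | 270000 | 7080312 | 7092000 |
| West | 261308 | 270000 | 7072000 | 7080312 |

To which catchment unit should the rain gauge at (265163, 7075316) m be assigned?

The point has easting = 265163 and northing = 7075316.
Only West satisfies 261308 ≤ easting ≤ 270000 and 7072000 ≤ northing ≤ 7080312.

West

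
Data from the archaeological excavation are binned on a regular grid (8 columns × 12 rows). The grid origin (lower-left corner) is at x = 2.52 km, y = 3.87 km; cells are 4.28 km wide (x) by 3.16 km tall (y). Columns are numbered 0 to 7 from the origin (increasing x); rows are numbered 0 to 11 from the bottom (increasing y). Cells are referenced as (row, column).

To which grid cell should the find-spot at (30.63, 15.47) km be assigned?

Column index: ⌊(30.63 − 2.52) / 4.28⌋ = ⌊6.568⌋ = 6
Row offset from origin: ⌊(15.47 − 3.87) / 3.16⌋ = ⌊3.671⌋ = 3 → row 3

(3, 6)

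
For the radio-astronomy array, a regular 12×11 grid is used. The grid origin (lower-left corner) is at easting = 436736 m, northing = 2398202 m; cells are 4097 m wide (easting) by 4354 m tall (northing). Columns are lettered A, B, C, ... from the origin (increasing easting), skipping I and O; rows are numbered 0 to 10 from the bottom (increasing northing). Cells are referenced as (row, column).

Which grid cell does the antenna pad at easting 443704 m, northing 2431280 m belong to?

Column index: ⌊(443704 − 436736) / 4097⌋ = ⌊1.701⌋ = 1 → column B
Row offset from origin: ⌊(2431280 − 2398202) / 4354⌋ = ⌊7.597⌋ = 7 → row 7

(7, B)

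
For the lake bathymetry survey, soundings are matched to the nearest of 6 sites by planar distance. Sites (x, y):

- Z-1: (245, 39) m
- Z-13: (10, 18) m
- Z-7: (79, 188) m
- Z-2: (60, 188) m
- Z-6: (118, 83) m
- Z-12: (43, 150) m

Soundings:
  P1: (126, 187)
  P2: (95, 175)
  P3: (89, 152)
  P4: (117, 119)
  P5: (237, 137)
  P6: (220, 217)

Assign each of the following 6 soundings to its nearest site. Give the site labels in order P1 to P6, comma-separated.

Z-7, Z-7, Z-7, Z-6, Z-1, Z-7

P1 → Z-7 (d²=2210.00)
P2 → Z-7 (d²=425.00)
P3 → Z-7 (d²=1396.00)
P4 → Z-6 (d²=1297.00)
P5 → Z-1 (d²=9668.00)
P6 → Z-7 (d²=20722.00)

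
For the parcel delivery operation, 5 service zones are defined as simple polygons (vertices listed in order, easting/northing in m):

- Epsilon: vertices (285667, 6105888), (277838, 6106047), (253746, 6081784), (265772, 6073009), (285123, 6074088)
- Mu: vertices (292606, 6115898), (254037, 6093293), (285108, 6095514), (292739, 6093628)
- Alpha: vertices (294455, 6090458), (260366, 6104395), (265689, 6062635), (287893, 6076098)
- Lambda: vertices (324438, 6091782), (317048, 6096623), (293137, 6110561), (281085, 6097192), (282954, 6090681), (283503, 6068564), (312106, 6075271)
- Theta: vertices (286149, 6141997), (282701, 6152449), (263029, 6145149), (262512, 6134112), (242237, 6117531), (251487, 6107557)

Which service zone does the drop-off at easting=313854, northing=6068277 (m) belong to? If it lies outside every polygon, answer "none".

Cast a ray rightward from (313854, 6068277). For each polygon, the edges (by vertex number in listed order) whose endpoints lie on opposite sides of northing = 6068277, where each meets that height, and whether that is right or left of the point:
Epsilon: no edge straddles that height → 0 crossings.
Mu: no edge straddles that height → 0 crossings.
Alpha: 2–3 at easting≈264969.8 (left), 3–4 at easting≈274994.1 (left) → 0 crossings.
Lambda: no edge straddles that height → 0 crossings.
Theta: no edge straddles that height → 0 crossings.
All counts are even, so the point lies outside every listed polygon.

none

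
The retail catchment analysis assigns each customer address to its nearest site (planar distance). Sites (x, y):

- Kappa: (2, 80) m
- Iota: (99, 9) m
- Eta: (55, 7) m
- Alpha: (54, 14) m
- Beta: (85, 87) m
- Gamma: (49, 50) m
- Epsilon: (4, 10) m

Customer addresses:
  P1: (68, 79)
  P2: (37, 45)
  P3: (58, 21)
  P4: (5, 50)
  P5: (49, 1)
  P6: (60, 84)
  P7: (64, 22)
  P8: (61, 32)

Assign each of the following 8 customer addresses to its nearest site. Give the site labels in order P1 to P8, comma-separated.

P1 → Beta (d²=353.00)
P2 → Gamma (d²=169.00)
P3 → Alpha (d²=65.00)
P4 → Kappa (d²=909.00)
P5 → Eta (d²=72.00)
P6 → Beta (d²=634.00)
P7 → Alpha (d²=164.00)
P8 → Alpha (d²=373.00)

Beta, Gamma, Alpha, Kappa, Eta, Beta, Alpha, Alpha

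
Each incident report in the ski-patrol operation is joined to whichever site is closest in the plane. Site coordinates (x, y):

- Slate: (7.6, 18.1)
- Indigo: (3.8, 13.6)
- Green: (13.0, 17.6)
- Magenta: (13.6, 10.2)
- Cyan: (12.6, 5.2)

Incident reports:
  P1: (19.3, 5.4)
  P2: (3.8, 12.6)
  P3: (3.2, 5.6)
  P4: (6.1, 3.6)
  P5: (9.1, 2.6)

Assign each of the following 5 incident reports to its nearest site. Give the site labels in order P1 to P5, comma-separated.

P1 → Cyan (d²=44.93)
P2 → Indigo (d²=1.00)
P3 → Indigo (d²=64.36)
P4 → Cyan (d²=44.81)
P5 → Cyan (d²=19.01)

Cyan, Indigo, Indigo, Cyan, Cyan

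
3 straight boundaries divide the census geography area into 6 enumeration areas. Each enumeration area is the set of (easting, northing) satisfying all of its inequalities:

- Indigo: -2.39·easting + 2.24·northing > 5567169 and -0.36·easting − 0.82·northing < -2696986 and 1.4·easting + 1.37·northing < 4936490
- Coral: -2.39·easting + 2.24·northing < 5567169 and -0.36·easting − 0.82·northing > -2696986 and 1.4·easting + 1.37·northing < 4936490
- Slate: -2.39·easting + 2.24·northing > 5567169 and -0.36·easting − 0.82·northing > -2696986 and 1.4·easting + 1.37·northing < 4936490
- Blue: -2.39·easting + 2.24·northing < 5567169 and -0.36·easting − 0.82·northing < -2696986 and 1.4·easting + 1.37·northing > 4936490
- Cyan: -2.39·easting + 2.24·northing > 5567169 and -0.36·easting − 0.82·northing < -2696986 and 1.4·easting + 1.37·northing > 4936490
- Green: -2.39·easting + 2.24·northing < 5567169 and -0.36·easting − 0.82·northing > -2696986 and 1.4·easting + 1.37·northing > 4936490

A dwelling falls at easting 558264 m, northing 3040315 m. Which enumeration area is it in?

Green

-2.39·558264 + 2.24·3040315 = 5476054.640, which is < 5567169
-0.36·558264 − 0.82·3040315 = -2694033.340, which is > -2696986
1.4·558264 + 1.37·3040315 = 4946801.150, which is > 4936490
This sign pattern matches Green.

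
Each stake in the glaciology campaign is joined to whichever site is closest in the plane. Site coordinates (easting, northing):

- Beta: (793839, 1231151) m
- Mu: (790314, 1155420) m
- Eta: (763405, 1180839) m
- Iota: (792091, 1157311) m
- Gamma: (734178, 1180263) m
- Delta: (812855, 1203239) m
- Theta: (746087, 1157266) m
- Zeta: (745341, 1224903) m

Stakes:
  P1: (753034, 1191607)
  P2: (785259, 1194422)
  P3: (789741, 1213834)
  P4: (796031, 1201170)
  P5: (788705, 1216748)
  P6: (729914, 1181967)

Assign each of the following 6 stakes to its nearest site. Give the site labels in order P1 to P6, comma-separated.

P1 → Eta (d²=223507465.00)
P2 → Eta (d²=662095205.00)
P3 → Beta (d²=316672093.00)
P4 → Delta (d²=287327737.00)
P5 → Beta (d²=233804365.00)
P6 → Gamma (d²=21085312.00)

Eta, Eta, Beta, Delta, Beta, Gamma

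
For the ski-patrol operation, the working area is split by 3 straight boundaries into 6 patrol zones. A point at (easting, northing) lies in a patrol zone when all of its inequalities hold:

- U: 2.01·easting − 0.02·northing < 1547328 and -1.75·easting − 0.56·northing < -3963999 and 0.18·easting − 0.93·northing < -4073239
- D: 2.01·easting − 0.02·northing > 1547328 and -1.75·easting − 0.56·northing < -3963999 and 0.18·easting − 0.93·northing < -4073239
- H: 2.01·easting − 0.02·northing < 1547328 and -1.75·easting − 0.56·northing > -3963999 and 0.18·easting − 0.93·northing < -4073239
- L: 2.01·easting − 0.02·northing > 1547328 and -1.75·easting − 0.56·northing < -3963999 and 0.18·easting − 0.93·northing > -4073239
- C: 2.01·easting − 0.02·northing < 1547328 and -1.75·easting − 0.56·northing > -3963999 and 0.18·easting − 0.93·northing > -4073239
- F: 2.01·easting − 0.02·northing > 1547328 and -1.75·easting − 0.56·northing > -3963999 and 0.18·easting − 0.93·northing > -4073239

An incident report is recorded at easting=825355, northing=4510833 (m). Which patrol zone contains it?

2.01·825355 − 0.02·4510833 = 1568746.890, which is > 1547328
-1.75·825355 − 0.56·4510833 = -3970437.730, which is < -3963999
0.18·825355 − 0.93·4510833 = -4046510.790, which is > -4073239
This sign pattern matches L.

L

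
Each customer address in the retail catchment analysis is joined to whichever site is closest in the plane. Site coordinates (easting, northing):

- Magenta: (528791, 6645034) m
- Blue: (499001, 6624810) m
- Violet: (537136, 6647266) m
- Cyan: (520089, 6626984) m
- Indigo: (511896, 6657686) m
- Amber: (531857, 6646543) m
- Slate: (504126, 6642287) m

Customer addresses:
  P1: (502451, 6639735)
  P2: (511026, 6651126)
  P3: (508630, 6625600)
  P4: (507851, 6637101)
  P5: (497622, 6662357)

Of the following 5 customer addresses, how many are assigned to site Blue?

1

P1 → Slate
P2 → Indigo
P3 → Blue
P4 → Slate
P5 → Indigo
1 of the 5 goes to Blue.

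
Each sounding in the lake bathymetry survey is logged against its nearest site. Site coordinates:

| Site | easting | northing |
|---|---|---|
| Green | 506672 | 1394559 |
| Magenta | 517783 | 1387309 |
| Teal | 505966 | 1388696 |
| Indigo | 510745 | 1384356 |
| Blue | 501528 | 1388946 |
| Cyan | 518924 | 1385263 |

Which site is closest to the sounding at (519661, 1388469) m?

Magenta

Squared distances to each site:
Green: 205802221.000; Magenta: 4872484.000; Teal: 187604554.000; Indigo: 96411825.000; Blue: 329033218.000; Cyan: 10821605.000.
Minimum at Magenta.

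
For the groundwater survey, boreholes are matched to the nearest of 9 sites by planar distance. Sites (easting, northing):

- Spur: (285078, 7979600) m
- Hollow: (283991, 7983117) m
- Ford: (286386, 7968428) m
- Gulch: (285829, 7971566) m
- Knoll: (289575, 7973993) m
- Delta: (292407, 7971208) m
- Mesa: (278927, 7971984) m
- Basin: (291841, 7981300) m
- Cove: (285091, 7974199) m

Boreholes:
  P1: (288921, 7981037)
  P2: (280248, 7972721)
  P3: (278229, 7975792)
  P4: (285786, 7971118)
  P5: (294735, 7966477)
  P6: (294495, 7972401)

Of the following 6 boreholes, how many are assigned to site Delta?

P1 → Basin
P2 → Mesa
P3 → Mesa
P4 → Gulch
P5 → Delta
P6 → Delta
2 of the 6 go to Delta.

2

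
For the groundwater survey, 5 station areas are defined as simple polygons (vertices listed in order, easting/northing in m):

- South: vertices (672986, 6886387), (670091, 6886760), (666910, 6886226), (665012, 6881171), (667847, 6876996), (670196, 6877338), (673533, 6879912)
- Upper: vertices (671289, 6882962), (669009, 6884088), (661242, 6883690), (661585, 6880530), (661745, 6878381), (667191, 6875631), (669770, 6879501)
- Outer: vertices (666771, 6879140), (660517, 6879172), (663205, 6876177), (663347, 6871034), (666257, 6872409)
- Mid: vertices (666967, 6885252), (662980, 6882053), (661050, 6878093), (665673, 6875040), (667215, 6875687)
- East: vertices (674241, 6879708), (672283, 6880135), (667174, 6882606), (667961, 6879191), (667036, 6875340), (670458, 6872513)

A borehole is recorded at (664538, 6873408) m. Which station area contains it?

Cast a ray rightward from (664538, 6873408). For each polygon, the edges (by vertex number in listed order) whose endpoints lie on opposite sides of northing = 6873408, where each meets that height, and whether that is right or left of the point:
South: no edge straddles that height → 0 crossings.
Upper: no edge straddles that height → 0 crossings.
Outer: 3–4 at easting≈663281.5 (left), 5–1 at easting≈666333.3 (right) → 1 crossing.
Mid: no edge straddles that height → 0 crossings.
East: 5–6 at easting≈669374.6 (right), 6–1 at easting≈670928.6 (right) → 2 crossings.
Only Outer has an odd count, so the point is inside Outer.

Outer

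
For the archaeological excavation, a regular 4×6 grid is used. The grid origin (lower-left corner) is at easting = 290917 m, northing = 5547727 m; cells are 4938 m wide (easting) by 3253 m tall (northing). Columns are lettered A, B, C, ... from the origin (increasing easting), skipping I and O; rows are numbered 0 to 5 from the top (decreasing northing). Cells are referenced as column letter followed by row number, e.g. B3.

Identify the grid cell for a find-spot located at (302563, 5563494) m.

C1

Column index: ⌊(302563 − 290917) / 4938⌋ = ⌊2.358⌋ = 2 → column C
Row offset from origin: ⌊(5563494 − 5547727) / 3253⌋ = ⌊4.847⌋ = 4 → row 1 (counted from top)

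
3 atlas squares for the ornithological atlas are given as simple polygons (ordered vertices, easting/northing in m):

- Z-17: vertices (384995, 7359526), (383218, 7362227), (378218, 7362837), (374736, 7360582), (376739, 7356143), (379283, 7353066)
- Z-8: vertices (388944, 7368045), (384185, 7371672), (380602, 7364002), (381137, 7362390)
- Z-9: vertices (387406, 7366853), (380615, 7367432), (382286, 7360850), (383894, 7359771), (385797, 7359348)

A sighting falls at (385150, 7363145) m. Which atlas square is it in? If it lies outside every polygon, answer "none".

Z-9

Cast a ray rightward from (385150, 7363145). For each polygon, the edges (by vertex number in listed order) whose endpoints lie on opposite sides of northing = 7363145, where each meets that height, and whether that is right or left of the point:
Z-17: no edge straddles that height → 0 crossings.
Z-8: 3–4 at easting≈380886.4 (left), 4–1 at easting≈382179.3 (left) → 0 crossings.
Z-9: 2–3 at easting≈381703.4 (left), 5–1 at easting≈386611.0 (right) → 1 crossing.
Only Z-9 has an odd count, so the point is inside Z-9.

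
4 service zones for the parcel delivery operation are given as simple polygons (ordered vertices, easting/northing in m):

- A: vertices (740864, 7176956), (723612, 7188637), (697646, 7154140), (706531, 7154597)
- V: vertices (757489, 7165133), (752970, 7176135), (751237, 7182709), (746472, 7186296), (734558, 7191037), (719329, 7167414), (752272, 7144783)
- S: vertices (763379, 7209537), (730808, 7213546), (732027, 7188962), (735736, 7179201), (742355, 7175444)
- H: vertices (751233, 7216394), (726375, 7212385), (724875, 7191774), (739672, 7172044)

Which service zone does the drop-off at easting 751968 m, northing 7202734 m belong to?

Cast a ray rightward from (751968, 7202734). For each polygon, the edges (by vertex number in listed order) whose endpoints lie on opposite sides of northing = 7202734, where each meets that height, and whether that is right or left of the point:
A: no edge straddles that height → 0 crossings.
V: no edge straddles that height → 0 crossings.
S: 2–3 at easting≈731344.1 (left), 5–1 at easting≈759183.8 (right) → 1 crossing.
H: 2–3 at easting≈725672.6 (left), 4–1 at easting≈747672.2 (left) → 0 crossings.
Only S has an odd count, so the point is inside S.

S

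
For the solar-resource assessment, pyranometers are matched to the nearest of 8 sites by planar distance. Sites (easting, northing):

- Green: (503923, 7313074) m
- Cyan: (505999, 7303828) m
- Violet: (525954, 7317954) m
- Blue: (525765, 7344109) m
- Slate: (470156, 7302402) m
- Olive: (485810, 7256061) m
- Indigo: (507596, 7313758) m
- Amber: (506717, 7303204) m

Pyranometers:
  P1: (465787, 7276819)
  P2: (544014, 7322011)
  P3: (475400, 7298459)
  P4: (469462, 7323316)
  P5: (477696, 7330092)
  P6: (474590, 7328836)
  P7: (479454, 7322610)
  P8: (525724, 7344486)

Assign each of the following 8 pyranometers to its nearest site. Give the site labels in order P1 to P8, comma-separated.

P1 → Slate (d²=673578050.00)
P2 → Violet (d²=342622849.00)
P3 → Slate (d²=43046785.00)
P4 → Slate (d²=437877032.00)
P5 → Slate (d²=823587700.00)
P6 → Slate (d²=718416712.00)
P7 → Slate (d²=494816068.00)
P8 → Blue (d²=143810.00)

Slate, Violet, Slate, Slate, Slate, Slate, Slate, Blue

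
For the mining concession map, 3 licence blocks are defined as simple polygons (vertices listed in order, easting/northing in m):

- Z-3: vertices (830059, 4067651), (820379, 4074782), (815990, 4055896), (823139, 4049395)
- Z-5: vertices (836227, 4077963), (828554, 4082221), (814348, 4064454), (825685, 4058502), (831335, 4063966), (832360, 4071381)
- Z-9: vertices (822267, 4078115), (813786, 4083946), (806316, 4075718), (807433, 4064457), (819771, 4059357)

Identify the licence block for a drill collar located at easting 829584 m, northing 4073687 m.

Z-5

Cast a ray rightward from (829584, 4073687). For each polygon, the edges (by vertex number in listed order) whose endpoints lie on opposite sides of northing = 4073687, where each meets that height, and whether that is right or left of the point:
Z-3: 1–2 at easting≈821865.4 (left), 2–3 at easting≈820124.5 (left) → 0 crossings.
Z-5: 2–3 at easting≈821730.5 (left), 6–1 at easting≈833714.8 (right) → 1 crossing.
Z-9: 3–4 at easting≈806517.5 (left), 5–1 at easting≈821677.8 (left) → 0 crossings.
Only Z-5 has an odd count, so the point is inside Z-5.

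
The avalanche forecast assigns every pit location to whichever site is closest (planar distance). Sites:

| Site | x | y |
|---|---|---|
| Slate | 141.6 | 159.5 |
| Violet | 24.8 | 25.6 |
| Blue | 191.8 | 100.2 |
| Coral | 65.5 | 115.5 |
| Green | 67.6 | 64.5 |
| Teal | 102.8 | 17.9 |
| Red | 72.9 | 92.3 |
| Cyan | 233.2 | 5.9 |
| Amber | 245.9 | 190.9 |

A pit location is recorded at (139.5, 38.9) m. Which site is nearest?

Teal

Squared distances to each site:
Slate: 14548.770; Violet: 13332.980; Blue: 6492.980; Coral: 11343.560; Green: 5824.970; Teal: 1787.890; Red: 7287.120; Cyan: 9868.690; Amber: 34424.960.
Minimum at Teal.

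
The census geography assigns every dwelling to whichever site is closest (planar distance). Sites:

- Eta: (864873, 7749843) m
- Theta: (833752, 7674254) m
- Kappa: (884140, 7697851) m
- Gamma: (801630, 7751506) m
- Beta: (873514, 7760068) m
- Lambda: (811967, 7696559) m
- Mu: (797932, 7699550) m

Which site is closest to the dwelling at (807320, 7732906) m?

Gamma

Squared distances to each site:
Eta: 3599209778.000; Theta: 4138707728.000; Kappa: 7130165425.000; Gamma: 378336100.000; Beta: 5119419880.000; Lambda: 1342699018.000; Mu: 1200757280.000.
Minimum at Gamma.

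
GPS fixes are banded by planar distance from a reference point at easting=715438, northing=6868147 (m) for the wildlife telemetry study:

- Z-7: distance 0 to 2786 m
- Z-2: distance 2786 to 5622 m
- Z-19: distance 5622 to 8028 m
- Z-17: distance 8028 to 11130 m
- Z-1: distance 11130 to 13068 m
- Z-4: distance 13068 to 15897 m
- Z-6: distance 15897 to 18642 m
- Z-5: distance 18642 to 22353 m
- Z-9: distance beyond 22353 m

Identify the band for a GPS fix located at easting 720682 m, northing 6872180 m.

Z-19

Distance = √((720682−715438)² + (6872180−6868147)²) = √(27499536.000 + 16265089.000) = 6615.484 m.
5622 ≤ 6615.484 < 8028 → Z-19.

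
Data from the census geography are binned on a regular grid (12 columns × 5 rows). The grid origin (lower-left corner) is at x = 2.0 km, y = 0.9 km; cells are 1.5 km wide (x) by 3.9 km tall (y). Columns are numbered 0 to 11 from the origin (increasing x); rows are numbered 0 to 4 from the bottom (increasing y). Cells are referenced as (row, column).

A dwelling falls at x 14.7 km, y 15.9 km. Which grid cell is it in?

Column index: ⌊(14.7 − 2.0) / 1.5⌋ = ⌊8.467⌋ = 8
Row offset from origin: ⌊(15.9 − 0.9) / 3.9⌋ = ⌊3.846⌋ = 3 → row 3

(3, 8)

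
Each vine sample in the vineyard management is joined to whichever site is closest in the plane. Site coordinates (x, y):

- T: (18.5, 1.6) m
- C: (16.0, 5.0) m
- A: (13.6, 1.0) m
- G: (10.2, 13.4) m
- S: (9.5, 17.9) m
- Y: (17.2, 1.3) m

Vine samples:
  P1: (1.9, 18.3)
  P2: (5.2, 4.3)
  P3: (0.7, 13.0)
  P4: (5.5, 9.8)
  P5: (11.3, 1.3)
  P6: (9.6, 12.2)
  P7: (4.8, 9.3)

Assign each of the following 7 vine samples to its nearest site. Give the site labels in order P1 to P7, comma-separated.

P1 → S (d²=57.92)
P2 → A (d²=81.45)
P3 → G (d²=90.41)
P4 → G (d²=35.05)
P5 → A (d²=5.38)
P6 → G (d²=1.80)
P7 → G (d²=45.97)

S, A, G, G, A, G, G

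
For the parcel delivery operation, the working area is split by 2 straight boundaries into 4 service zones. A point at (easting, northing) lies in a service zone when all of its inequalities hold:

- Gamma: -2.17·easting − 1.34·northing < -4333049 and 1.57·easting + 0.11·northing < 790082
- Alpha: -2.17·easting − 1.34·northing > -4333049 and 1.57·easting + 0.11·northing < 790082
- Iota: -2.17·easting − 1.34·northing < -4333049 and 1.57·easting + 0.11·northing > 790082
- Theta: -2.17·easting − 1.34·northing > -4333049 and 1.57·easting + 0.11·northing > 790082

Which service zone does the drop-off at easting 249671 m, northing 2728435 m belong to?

Alpha

-2.17·249671 − 1.34·2728435 = -4197888.970, which is > -4333049
1.57·249671 + 0.11·2728435 = 692111.320, which is < 790082
This sign pattern matches Alpha.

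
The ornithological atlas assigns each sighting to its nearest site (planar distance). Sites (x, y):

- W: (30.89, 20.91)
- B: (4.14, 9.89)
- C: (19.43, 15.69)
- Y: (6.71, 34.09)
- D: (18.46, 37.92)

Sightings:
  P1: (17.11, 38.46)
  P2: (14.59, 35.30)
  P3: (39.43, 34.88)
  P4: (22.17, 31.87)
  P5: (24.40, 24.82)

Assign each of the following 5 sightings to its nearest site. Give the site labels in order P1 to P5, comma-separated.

D, D, W, D, W

P1 → D (d²=2.11)
P2 → D (d²=21.84)
P3 → W (d²=268.09)
P4 → D (d²=50.37)
P5 → W (d²=57.41)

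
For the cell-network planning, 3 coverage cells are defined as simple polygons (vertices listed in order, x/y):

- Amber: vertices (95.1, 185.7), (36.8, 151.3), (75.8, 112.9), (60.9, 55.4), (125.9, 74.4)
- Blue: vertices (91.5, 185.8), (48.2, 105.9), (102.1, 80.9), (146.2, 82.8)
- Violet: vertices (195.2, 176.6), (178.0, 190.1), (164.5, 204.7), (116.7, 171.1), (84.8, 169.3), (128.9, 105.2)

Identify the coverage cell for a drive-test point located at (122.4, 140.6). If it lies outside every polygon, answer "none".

Cast a ray rightward from (122.4, 140.6). For each polygon, the edges (by vertex number in listed order) whose endpoints lie on opposite sides of y = 140.6, where each meets that height, and whether that is right or left of the point:
Amber: 2–3 at x≈47.67 (left), 5–1 at x≈107.58 (left) → 0 crossings.
Blue: 1–2 at x≈67.00 (left), 4–1 at x≈115.50 (left) → 0 crossings.
Violet: 5–6 at x≈104.55 (left), 6–1 at x≈161.77 (right) → 1 crossing.
Only Violet has an odd count, so the point is inside Violet.

Violet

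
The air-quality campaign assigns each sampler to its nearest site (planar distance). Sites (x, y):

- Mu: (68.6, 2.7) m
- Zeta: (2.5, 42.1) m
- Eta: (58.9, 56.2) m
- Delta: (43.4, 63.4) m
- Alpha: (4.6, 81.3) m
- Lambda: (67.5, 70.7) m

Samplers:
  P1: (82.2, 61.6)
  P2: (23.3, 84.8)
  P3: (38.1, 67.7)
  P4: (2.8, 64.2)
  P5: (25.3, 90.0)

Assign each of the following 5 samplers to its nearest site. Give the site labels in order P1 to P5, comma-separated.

Lambda, Alpha, Delta, Alpha, Alpha

P1 → Lambda (d²=298.90)
P2 → Alpha (d²=361.94)
P3 → Delta (d²=46.58)
P4 → Alpha (d²=295.65)
P5 → Alpha (d²=504.18)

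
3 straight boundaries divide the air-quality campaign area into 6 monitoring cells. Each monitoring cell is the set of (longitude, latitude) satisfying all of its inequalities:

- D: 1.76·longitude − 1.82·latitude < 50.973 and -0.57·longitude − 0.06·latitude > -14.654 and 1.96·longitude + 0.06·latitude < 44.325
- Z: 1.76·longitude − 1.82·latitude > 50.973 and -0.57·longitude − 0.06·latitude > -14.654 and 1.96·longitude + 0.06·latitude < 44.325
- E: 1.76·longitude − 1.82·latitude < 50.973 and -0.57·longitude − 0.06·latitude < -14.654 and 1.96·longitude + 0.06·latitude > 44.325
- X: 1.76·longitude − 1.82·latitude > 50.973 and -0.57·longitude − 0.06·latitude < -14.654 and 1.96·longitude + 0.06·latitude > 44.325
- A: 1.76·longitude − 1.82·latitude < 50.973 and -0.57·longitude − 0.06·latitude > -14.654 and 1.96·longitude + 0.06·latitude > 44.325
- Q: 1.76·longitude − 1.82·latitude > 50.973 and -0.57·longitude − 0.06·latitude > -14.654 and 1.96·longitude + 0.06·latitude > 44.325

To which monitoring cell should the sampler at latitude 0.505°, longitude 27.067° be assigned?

E

1.76·27.067 − 1.82·0.505 = 46.719, which is < 50.973
-0.57·27.067 − 0.06·0.505 = -15.458, which is < -14.654
1.96·27.067 + 0.06·0.505 = 53.082, which is > 44.325
This sign pattern matches E.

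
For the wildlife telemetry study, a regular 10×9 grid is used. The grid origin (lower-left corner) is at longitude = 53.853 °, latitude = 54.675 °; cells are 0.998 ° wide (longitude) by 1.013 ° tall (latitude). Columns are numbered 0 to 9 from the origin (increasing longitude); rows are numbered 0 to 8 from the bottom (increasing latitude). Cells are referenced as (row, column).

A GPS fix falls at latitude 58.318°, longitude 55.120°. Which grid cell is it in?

Column index: ⌊(55.120 − 53.853) / 0.998⌋ = ⌊1.270⌋ = 1
Row offset from origin: ⌊(58.318 − 54.675) / 1.013⌋ = ⌊3.596⌋ = 3 → row 3

(3, 1)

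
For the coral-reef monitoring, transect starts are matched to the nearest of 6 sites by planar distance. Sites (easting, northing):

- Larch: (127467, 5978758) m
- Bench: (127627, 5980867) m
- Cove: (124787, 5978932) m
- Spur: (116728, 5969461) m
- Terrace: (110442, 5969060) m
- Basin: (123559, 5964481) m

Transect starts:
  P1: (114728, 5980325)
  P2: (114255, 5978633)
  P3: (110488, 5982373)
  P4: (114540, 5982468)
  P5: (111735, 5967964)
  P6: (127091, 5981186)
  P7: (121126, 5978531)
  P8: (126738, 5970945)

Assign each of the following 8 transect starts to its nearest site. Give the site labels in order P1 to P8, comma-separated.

P1 → Cove (d²=103123930.00)
P2 → Spur (d²=90241313.00)
P3 → Terrace (d²=177238085.00)
P4 → Cove (d²=117504305.00)
P5 → Terrace (d²=2873065.00)
P6 → Bench (d²=389057.00)
P7 → Cove (d²=13563722.00)
P8 → Basin (d²=51889337.00)

Cove, Spur, Terrace, Cove, Terrace, Bench, Cove, Basin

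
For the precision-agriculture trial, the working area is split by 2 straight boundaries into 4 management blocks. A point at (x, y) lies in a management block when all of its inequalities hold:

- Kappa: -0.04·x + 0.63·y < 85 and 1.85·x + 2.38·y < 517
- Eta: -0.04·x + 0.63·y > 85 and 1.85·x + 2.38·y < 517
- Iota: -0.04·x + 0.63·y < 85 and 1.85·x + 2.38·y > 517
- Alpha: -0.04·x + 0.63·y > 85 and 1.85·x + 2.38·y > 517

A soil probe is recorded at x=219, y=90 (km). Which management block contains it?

-0.04·219 + 0.63·90 = 47.940, which is < 85
1.85·219 + 2.38·90 = 619.350, which is > 517
This sign pattern matches Iota.

Iota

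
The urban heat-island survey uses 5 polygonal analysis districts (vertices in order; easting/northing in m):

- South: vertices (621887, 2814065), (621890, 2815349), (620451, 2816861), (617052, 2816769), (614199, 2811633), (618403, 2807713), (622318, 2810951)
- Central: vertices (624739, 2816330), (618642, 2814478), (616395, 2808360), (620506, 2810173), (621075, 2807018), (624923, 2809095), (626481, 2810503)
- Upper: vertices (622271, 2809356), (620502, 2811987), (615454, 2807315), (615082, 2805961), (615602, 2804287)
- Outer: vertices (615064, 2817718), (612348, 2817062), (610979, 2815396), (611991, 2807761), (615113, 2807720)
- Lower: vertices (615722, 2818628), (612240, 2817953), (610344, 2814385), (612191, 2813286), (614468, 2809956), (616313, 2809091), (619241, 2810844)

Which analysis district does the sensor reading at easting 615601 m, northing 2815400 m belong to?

Cast a ray rightward from (615601, 2815400). For each polygon, the edges (by vertex number in listed order) whose endpoints lie on opposite sides of northing = 2815400, where each meets that height, and whether that is right or left of the point:
South: 2–3 at easting≈621841.5 (right), 4–5 at easting≈616291.5 (right) → 2 crossings.
Central: 1–2 at easting≈621677.3 (right), 7–1 at easting≈625017.0 (right) → 2 crossings.
Upper: no edge straddles that height → 0 crossings.
Outer: 2–3 at easting≈610982.3 (left), 5–1 at easting≈615075.4 (left) → 0 crossings.
Lower: 2–3 at easting≈610883.4 (left), 7–1 at easting≈617181.3 (right) → 1 crossing.
Only Lower has an odd count, so the point is inside Lower.

Lower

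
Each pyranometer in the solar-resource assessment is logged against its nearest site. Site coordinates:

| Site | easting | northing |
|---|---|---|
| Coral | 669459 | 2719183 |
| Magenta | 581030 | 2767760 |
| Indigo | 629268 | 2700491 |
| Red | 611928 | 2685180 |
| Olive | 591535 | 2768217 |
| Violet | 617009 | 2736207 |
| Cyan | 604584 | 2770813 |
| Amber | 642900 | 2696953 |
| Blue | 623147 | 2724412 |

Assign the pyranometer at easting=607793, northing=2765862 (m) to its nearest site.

Cyan

Squared distances to each site:
Coral: 5981624597.000; Magenta: 719860573.000; Indigo: 4734543266.000; Red: 6526683349.000; Olive: 269868589.000; Violet: 964353681.000; Cyan: 34810082.000; Amber: 5980951730.000; Blue: 1953847816.000.
Minimum at Cyan.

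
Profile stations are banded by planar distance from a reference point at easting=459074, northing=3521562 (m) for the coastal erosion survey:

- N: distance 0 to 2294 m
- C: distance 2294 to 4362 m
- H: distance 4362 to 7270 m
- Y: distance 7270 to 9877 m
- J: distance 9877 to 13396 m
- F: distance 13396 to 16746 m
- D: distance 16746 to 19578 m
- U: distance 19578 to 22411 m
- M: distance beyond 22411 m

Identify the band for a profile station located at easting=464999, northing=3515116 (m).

Y

Distance = √((464999−459074)² + (3515116−3521562)²) = √(35105625.000 + 41550916.000) = 8755.372 m.
7270 ≤ 8755.372 < 9877 → Y.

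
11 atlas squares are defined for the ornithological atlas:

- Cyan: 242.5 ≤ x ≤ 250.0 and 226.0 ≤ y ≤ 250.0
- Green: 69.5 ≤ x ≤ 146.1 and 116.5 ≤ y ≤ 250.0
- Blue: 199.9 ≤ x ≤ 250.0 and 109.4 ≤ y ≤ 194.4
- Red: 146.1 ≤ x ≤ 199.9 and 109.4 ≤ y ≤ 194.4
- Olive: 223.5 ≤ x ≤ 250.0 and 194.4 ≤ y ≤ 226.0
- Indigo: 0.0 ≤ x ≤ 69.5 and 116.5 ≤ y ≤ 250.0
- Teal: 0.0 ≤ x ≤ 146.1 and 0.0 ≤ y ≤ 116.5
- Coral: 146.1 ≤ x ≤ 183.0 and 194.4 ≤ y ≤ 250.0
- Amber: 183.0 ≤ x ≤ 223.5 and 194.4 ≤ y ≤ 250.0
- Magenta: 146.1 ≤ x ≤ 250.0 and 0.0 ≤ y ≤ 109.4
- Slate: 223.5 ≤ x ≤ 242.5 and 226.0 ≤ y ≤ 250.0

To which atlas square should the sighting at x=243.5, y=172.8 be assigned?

Blue

The point has x = 243.5 and y = 172.8.
Only Blue satisfies 199.9 ≤ x ≤ 250.0 and 109.4 ≤ y ≤ 194.4.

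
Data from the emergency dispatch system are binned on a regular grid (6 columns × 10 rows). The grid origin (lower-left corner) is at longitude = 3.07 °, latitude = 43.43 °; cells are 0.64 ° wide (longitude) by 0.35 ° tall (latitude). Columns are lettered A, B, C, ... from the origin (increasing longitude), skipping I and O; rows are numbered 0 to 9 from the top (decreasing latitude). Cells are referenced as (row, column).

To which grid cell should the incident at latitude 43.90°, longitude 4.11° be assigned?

Column index: ⌊(4.11 − 3.07) / 0.64⌋ = ⌊1.625⌋ = 1 → column B
Row offset from origin: ⌊(43.90 − 43.43) / 0.35⌋ = ⌊1.343⌋ = 1 → row 8 (counted from top)

(8, B)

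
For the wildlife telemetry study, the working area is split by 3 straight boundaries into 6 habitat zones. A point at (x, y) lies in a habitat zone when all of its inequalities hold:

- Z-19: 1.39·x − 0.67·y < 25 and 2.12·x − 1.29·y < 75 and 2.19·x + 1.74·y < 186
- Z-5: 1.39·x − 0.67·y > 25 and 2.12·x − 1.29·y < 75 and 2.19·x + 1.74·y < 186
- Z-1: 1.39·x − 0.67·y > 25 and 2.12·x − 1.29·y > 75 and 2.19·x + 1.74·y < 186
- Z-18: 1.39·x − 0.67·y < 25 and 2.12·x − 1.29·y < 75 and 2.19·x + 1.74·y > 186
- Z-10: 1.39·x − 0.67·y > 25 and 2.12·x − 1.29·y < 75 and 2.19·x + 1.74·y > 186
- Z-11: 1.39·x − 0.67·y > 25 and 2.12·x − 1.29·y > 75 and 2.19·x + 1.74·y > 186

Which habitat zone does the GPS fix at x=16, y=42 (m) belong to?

1.39·16 − 0.67·42 = -5.900, which is < 25
2.12·16 − 1.29·42 = -20.260, which is < 75
2.19·16 + 1.74·42 = 108.120, which is < 186
This sign pattern matches Z-19.

Z-19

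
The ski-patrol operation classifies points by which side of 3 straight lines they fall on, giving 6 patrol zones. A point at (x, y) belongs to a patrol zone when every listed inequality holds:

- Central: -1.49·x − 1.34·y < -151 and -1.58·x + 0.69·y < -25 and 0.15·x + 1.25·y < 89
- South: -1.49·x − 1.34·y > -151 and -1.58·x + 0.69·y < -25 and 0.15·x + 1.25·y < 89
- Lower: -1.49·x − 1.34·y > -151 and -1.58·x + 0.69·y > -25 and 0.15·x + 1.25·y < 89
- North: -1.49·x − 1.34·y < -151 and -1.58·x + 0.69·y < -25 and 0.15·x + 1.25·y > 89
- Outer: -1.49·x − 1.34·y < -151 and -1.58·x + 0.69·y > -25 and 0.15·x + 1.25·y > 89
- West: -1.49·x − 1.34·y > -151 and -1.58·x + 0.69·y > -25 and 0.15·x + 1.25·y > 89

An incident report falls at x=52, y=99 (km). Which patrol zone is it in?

Outer

-1.49·52 − 1.34·99 = -210.140, which is < -151
-1.58·52 + 0.69·99 = -13.850, which is > -25
0.15·52 + 1.25·99 = 131.550, which is > 89
This sign pattern matches Outer.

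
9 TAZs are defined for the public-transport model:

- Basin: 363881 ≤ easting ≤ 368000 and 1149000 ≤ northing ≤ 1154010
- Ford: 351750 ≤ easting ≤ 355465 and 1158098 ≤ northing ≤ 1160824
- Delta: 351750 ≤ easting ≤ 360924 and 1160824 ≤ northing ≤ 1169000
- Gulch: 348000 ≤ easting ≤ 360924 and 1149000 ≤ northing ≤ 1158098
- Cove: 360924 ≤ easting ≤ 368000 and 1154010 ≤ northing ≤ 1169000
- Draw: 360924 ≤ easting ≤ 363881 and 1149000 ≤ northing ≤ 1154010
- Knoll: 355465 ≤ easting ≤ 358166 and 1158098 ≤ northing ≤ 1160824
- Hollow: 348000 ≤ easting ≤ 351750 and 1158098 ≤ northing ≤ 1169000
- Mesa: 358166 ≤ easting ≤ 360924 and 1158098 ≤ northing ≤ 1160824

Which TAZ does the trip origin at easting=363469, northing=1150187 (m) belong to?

The point has easting = 363469 and northing = 1150187.
Only Draw satisfies 360924 ≤ easting ≤ 363881 and 1149000 ≤ northing ≤ 1154010.

Draw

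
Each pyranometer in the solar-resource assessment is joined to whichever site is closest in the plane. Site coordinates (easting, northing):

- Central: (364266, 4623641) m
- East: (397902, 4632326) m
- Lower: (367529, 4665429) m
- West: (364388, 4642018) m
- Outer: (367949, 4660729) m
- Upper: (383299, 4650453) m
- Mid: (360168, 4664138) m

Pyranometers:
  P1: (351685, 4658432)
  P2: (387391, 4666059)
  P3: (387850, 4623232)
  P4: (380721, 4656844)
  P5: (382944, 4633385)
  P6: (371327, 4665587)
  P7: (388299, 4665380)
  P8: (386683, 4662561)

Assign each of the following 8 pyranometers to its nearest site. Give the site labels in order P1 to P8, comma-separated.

P1 → Mid (d²=104519725.00)
P2 → Upper (d²=260291700.00)
P3 → East (d²=183743540.00)
P4 → Upper (d²=47490965.00)
P5 → East (d²=224863245.00)
P6 → Lower (d²=14449768.00)
P7 → Upper (d²=247815329.00)
P8 → Upper (d²=158055120.00)

Mid, Upper, East, Upper, East, Lower, Upper, Upper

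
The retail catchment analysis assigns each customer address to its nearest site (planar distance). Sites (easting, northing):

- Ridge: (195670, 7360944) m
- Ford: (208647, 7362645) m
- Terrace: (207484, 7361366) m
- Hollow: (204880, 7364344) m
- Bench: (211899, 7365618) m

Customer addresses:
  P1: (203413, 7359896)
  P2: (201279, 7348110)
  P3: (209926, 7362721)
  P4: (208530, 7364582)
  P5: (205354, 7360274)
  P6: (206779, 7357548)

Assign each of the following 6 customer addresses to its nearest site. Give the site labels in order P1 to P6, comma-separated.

Terrace, Ridge, Ford, Ford, Terrace, Terrace

P1 → Terrace (d²=18733941.00)
P2 → Ridge (d²=196172437.00)
P3 → Ford (d²=1641617.00)
P4 → Ford (d²=3765658.00)
P5 → Terrace (d²=5729364.00)
P6 → Terrace (d²=15074149.00)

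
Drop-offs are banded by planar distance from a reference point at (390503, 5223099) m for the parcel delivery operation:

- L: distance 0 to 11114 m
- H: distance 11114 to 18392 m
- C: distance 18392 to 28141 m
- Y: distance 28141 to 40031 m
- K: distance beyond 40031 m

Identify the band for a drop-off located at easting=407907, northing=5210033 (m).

Distance = √((407907−390503)² + (5210033−5223099)²) = √(302899216.000 + 170720356.000) = 21762.802 m.
18392 ≤ 21762.802 < 28141 → C.

C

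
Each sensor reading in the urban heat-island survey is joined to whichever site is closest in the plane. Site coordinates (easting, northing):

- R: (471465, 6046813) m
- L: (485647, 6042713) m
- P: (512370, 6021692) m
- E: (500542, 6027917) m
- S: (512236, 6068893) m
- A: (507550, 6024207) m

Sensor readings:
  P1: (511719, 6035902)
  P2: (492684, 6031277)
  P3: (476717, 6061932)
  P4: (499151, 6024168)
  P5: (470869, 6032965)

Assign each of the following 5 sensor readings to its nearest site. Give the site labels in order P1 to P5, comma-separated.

P1 → A (d²=154153586.00)
P2 → E (d²=73037764.00)
P3 → R (d²=256167665.00)
P4 → E (d²=15989882.00)
P5 → R (d²=192122320.00)

A, E, R, E, R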